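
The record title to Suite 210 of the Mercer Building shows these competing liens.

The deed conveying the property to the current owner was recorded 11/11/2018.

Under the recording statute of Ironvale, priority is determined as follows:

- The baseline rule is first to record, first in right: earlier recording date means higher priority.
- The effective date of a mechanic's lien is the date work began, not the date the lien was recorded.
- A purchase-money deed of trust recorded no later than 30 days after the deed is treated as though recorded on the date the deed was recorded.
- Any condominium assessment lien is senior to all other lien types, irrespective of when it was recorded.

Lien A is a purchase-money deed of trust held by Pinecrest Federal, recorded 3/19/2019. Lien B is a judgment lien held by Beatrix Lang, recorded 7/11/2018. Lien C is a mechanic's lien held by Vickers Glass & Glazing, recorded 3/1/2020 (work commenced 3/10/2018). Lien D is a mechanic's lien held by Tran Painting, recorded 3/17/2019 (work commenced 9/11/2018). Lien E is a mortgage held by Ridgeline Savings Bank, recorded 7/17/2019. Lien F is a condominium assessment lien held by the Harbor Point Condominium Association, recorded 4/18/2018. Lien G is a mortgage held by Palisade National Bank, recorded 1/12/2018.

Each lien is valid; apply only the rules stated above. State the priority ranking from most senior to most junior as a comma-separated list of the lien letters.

Effective dates after the stated exceptions: A was recorded 128 days after the deed — beyond 30 days — so no relation-back applies; C is treated as recorded 3/10/2018, the work-commencement date; D's effective date is 9/11/2018, when work began.
As a condominium assessment lien, F is senior to every other lien.
Ordering the rest by effective date: G (1/12/2018), C (3/10/2018), B (7/11/2018), D (9/11/2018), A (3/19/2019), E (7/17/2019).

F, G, C, B, D, A, E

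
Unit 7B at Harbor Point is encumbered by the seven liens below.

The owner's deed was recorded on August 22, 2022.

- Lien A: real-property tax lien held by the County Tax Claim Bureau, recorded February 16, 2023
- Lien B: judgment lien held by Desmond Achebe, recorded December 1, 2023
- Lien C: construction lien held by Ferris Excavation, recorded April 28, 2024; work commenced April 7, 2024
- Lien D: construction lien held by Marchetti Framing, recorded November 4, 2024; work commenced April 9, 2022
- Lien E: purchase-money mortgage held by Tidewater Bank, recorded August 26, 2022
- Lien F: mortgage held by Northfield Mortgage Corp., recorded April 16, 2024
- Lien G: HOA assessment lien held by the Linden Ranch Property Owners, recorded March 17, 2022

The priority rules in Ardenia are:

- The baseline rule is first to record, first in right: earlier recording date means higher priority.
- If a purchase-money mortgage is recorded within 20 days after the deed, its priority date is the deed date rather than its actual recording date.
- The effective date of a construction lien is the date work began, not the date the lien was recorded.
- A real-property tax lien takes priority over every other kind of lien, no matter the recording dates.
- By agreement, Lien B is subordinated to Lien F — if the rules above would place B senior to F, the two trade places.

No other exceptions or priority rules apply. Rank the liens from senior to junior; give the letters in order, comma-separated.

Effective dates: C is treated as recorded April 7, 2024, the work-commencement date; D relates back to April 9, 2022 (work commenced); E was recorded within the 20-day window, so its effective date is the deed date August 22, 2022.
A, as a real-property tax lien, has superpriority and ranks first.
Among the remaining liens, by effective date: G (March 17, 2022), D (April 9, 2022), E (August 22, 2022), B (December 1, 2023), C (April 7, 2024), F (April 16, 2024).
B would otherwise be senior to F, so under the subordination agreement B and F exchange positions.

A, G, D, E, F, C, B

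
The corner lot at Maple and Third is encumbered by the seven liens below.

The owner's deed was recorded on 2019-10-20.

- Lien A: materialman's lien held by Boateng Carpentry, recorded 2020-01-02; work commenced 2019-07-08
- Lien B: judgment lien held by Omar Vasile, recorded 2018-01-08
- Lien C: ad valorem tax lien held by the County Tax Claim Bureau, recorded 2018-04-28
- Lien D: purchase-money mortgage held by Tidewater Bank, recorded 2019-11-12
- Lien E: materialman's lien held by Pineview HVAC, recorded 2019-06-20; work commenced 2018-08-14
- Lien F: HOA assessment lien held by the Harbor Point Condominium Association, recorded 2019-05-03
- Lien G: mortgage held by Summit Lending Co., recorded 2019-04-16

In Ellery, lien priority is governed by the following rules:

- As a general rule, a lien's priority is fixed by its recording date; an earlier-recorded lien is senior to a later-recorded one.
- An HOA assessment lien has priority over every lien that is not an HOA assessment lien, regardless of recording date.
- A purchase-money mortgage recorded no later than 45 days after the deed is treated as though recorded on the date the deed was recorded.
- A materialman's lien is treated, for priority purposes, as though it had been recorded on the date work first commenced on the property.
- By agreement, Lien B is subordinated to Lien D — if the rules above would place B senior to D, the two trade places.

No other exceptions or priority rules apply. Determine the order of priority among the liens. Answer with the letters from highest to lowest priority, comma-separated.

F, D, C, E, G, A, B

Adjusting effective dates: A relates back to 2019-07-08 (work commenced); D's effective date is the deed date, 2019-10-20; E relates back to 2018-08-14 (work commenced).
F is an HOA assessment lien and takes priority over every other lien.
Among the remaining liens, by effective date: B (2018-01-08), C (2018-04-28), E (2018-08-14), G (2019-04-16), A (2019-07-08), D (2019-10-20).
B is senior to D before the subordination, so the two trade places.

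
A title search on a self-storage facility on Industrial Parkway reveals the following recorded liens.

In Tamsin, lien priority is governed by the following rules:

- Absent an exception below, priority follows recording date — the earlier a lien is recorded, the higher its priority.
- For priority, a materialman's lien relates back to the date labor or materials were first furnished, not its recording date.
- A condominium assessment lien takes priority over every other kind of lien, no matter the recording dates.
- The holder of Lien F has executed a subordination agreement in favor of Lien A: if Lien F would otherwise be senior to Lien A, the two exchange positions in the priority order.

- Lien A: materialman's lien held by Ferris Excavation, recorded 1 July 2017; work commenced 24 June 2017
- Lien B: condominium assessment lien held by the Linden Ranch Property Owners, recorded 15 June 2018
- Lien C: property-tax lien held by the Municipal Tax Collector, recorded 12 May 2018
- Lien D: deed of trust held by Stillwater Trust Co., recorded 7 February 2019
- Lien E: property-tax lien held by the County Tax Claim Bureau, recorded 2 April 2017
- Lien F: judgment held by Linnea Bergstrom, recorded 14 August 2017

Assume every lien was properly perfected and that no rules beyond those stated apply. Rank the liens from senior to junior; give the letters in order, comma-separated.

First, effective dates: A relates back to 24 June 2017 (work commenced).
B is a condominium assessment lien and takes priority over every other lien.
Remaining liens by effective date: E (2 April 2017), A (24 June 2017), F (14 August 2017), C (12 May 2018), D (7 February 2019).
F is already junior to A, so the subordination agreement changes nothing.

B, E, A, F, C, D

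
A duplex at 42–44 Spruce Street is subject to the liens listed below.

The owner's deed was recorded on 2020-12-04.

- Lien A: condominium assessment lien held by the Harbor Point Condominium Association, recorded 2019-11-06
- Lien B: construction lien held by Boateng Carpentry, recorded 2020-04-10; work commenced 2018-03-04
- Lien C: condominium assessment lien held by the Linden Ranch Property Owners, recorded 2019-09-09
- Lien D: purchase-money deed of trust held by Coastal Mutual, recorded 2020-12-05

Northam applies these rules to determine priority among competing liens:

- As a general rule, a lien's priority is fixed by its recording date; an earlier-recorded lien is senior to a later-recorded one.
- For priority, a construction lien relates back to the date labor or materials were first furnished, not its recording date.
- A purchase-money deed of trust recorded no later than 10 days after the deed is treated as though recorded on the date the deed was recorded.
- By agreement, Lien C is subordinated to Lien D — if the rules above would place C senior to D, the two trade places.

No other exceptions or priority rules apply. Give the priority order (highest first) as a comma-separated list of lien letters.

Effective dates after the stated exceptions: B is treated as recorded 2018-03-04, the work-commencement date; D's effective date is the deed date, 2020-12-04.
By effective date: B (2018-03-04), C (2019-09-09), A (2019-11-06), D (2020-12-04).
C would otherwise be senior to D, so under the subordination agreement C and D exchange positions.

B, D, A, C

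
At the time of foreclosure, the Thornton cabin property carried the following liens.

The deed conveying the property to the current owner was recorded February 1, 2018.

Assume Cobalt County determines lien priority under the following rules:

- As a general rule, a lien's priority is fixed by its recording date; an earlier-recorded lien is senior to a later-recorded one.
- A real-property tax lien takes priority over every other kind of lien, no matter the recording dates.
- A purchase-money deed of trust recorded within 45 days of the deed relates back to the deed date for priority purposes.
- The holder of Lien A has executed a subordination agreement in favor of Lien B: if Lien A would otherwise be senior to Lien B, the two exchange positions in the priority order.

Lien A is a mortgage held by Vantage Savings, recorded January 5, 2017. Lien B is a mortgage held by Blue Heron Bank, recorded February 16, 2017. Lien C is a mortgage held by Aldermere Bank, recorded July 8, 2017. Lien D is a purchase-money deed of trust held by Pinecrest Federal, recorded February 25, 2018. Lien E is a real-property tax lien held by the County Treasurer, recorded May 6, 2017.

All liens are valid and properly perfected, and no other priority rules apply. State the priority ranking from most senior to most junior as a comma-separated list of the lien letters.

First, effective dates: D relates back to the deed date February 1, 2018.
E is a real-property tax lien, so it outranks all other liens regardless of date.
The other liens, earliest effective date first: A (January 5, 2017), B (February 16, 2017), C (July 8, 2017), D (February 1, 2018).
Because A would otherwise rank above B, the subordination swaps them.

E, B, A, C, D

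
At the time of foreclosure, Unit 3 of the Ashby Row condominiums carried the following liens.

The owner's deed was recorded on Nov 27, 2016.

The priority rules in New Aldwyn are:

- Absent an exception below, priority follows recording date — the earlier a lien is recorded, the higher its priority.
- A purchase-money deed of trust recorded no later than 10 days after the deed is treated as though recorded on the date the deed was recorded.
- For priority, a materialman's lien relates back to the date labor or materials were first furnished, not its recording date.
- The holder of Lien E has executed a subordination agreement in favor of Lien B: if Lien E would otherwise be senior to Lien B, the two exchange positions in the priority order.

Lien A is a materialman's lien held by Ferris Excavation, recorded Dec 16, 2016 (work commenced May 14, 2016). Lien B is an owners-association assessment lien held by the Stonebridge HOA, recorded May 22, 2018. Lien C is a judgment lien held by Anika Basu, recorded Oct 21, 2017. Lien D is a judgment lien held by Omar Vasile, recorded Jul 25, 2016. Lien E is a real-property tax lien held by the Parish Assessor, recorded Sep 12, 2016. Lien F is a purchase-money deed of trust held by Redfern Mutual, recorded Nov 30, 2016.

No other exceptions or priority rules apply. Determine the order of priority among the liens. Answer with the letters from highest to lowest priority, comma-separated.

Effective dates: A's effective date is May 14, 2016, when work began; F's effective date is the deed date, Nov 27, 2016.
Sorted by effective date: A (May 14, 2016), D (Jul 25, 2016), E (Sep 12, 2016), F (Nov 27, 2016), C (Oct 21, 2017), B (May 22, 2018).
The subordination applies — E was senior to B — so E and B swap.

A, D, B, F, C, E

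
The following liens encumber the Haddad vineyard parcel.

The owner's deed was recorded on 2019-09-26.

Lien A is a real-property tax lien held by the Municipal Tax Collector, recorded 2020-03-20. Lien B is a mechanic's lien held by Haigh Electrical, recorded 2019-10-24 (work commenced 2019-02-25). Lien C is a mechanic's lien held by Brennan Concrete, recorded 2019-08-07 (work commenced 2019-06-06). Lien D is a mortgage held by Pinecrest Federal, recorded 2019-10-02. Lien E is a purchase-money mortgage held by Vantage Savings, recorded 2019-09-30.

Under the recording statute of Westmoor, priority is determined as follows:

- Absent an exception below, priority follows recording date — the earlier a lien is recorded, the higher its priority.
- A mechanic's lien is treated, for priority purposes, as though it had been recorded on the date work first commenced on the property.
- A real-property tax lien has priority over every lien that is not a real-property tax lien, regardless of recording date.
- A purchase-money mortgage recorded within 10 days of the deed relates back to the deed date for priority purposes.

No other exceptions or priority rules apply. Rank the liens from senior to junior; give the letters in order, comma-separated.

A, B, C, E, D

Adjusting effective dates: B's effective date is 2019-02-25, when work began; C's effective date is 2019-06-06, when work began; E was recorded within the 10-day window, so its effective date is the deed date 2019-09-26.
A is a real-property tax lien and takes priority over every other lien.
Ordering the rest by effective date: B (2019-02-25), C (2019-06-06), E (2019-09-26), D (2019-10-02).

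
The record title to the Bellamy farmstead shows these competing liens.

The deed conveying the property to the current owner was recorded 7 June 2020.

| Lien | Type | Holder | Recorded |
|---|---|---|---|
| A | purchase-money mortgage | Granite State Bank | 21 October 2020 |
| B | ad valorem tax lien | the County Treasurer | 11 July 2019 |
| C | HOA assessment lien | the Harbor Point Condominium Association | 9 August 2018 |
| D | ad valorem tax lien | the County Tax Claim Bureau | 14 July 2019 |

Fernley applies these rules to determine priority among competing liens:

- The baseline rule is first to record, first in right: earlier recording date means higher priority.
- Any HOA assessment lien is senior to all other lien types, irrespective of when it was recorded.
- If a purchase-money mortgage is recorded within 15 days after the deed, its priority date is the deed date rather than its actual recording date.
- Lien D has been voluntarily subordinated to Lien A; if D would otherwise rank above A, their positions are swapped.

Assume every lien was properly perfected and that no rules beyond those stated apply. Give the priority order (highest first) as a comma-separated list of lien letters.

C, B, A, D

Adjusting effective dates: A missed the 15-day window (136 days after the deed), so its recording date stands.
C is an HOA assessment lien and takes priority over every other lien.
The other liens, earliest effective date first: B (11 July 2019), D (14 July 2019), A (21 October 2020).
Because D would otherwise rank above A, the subordination swaps them.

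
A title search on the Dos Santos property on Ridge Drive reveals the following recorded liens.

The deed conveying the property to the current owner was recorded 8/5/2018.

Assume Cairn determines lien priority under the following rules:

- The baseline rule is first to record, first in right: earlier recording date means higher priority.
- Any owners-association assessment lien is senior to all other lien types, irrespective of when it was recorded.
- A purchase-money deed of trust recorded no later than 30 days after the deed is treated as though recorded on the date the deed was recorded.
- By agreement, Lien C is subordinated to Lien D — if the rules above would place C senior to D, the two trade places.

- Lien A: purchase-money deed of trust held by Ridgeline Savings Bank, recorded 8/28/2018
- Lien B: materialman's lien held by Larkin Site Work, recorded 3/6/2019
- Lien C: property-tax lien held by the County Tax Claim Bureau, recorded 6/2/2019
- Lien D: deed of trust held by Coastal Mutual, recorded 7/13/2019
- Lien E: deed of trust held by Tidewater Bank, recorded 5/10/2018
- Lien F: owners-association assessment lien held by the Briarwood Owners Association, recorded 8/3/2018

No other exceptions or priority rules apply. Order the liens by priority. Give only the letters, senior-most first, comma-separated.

Effective dates after the stated exceptions: A was recorded within the 30-day window, so its effective date is the deed date 8/5/2018.
F is an owners-association assessment lien and takes priority over every other lien.
Ordering the rest by effective date: E (5/10/2018), A (8/5/2018), B (3/6/2019), C (6/2/2019), D (7/13/2019).
C is senior to D before the subordination, so the two trade places.

F, E, A, B, D, C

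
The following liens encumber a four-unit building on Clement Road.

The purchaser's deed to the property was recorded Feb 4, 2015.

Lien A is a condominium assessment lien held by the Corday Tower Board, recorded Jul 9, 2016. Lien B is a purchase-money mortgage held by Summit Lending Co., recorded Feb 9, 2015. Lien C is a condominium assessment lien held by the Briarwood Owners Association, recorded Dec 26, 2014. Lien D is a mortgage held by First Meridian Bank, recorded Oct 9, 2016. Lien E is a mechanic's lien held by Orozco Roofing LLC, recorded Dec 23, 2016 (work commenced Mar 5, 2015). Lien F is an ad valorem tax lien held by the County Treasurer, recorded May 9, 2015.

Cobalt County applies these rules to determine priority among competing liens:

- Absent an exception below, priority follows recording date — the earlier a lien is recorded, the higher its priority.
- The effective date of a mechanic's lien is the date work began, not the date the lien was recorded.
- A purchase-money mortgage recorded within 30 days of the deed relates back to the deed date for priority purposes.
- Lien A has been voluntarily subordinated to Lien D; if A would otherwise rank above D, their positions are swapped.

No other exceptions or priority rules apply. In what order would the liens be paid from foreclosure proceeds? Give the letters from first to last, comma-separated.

First, effective dates: B relates back to the deed date Feb 4, 2015; E is treated as recorded Mar 5, 2015, the work-commencement date.
Sorted by effective date: C (Dec 26, 2014), B (Feb 4, 2015), E (Mar 5, 2015), F (May 9, 2015), A (Jul 9, 2016), D (Oct 9, 2016).
A is senior to D before the subordination, so the two trade places.

C, B, E, F, D, A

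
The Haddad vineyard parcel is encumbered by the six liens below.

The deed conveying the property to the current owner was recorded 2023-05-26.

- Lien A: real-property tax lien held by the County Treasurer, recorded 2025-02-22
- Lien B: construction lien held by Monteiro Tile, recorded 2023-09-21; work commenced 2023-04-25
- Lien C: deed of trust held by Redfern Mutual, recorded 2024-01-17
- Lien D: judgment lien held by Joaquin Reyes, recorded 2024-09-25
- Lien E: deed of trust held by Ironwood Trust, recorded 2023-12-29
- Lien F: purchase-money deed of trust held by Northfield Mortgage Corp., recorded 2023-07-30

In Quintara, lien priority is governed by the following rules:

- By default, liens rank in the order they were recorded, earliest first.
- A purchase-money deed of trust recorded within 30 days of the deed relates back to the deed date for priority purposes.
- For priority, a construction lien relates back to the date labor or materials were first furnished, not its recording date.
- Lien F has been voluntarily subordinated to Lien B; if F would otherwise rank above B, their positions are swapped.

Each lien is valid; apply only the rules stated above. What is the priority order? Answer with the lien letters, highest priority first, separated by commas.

B, F, E, C, D, A

Effective dates after the stated exceptions: B's effective date is 2023-04-25, when work began; F was recorded 65 days after the deed — beyond 30 days — so no relation-back applies.
Sorted by effective date: B (2023-04-25), F (2023-07-30), E (2023-12-29), C (2024-01-17), D (2024-09-25), A (2025-02-22).
F is already junior to B, so the subordination agreement changes nothing.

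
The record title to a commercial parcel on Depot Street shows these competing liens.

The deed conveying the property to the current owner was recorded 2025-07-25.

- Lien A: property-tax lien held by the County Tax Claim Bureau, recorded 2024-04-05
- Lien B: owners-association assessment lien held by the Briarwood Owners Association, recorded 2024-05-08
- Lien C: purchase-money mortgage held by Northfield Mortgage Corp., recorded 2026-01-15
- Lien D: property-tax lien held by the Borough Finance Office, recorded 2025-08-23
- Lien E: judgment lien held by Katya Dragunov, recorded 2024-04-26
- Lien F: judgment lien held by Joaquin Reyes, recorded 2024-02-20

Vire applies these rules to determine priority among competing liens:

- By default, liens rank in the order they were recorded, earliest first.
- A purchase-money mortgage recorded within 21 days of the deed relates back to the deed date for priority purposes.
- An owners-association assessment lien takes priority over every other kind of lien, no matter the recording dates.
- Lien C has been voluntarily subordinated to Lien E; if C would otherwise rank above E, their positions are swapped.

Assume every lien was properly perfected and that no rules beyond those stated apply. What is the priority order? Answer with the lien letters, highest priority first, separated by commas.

Adjusting effective dates: C was recorded 174 days after the deed, outside the 21-day window, so it keeps its recording date.
B, as an owners-association assessment lien, has superpriority and ranks first.
The other liens, earliest effective date first: F (2024-02-20), A (2024-04-05), E (2024-04-26), D (2025-08-23), C (2026-01-15).
C is already junior to E, so the subordination agreement changes nothing.

B, F, A, E, D, C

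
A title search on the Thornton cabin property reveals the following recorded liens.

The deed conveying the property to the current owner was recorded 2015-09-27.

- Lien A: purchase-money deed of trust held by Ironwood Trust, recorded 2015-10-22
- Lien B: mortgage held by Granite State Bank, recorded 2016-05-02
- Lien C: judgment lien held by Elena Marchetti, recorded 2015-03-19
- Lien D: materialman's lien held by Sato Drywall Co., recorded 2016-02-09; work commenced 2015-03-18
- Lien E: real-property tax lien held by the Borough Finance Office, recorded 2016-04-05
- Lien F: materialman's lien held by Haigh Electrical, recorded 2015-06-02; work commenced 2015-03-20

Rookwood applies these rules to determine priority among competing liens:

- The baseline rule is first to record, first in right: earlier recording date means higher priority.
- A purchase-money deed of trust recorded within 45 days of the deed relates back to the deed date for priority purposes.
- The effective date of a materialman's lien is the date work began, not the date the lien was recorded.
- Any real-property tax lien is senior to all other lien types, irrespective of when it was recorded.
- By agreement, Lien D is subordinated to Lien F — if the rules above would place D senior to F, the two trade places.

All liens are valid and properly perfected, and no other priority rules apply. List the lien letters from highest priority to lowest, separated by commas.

E, F, C, D, A, B

Adjusting effective dates: A relates back to the deed date 2015-09-27; D's effective date is 2015-03-18, when work began; F relates back to 2015-03-20 (work commenced).
E, as a real-property tax lien, has superpriority and ranks first.
Ordering the rest by effective date: D (2015-03-18), C (2015-03-19), F (2015-03-20), A (2015-09-27), B (2016-05-02).
The subordination applies — D was senior to F — so D and F swap.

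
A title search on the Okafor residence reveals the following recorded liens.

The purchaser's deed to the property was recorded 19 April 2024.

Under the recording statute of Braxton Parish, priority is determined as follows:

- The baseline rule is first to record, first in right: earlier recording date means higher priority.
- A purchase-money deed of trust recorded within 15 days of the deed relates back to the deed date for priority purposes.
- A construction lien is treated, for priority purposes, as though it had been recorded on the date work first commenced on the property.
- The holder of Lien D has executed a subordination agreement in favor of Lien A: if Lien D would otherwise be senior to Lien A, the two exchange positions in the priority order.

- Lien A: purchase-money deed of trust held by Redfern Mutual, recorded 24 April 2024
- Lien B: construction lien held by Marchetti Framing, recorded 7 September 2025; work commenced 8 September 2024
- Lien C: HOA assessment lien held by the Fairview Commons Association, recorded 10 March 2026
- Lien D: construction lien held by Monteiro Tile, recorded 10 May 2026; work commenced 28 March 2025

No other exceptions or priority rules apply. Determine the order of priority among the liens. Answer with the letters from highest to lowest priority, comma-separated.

A, B, D, C

Adjusting effective dates: A's effective date is the deed date, 19 April 2024; B is treated as recorded 8 September 2024, the work-commencement date; D relates back to 28 March 2025 (work commenced).
By effective date: A (19 April 2024), B (8 September 2024), D (28 March 2025), C (10 March 2026).
D is already junior to A, so the subordination agreement changes nothing.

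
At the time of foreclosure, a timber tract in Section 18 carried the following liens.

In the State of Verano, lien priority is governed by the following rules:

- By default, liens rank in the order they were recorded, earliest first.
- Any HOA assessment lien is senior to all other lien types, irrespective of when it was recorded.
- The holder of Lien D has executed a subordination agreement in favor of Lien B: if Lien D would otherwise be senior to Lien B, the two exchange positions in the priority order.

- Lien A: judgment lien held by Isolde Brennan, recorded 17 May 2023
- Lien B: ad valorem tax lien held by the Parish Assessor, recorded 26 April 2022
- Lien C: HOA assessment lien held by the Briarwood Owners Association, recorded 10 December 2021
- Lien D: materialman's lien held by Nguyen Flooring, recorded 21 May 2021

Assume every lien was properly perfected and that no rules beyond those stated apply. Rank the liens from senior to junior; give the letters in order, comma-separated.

As an HOA assessment lien, C is senior to every other lien.
Remaining liens by effective date: D (21 May 2021), B (26 April 2022), A (17 May 2023).
The subordination applies — D was senior to B — so D and B swap.

C, B, D, A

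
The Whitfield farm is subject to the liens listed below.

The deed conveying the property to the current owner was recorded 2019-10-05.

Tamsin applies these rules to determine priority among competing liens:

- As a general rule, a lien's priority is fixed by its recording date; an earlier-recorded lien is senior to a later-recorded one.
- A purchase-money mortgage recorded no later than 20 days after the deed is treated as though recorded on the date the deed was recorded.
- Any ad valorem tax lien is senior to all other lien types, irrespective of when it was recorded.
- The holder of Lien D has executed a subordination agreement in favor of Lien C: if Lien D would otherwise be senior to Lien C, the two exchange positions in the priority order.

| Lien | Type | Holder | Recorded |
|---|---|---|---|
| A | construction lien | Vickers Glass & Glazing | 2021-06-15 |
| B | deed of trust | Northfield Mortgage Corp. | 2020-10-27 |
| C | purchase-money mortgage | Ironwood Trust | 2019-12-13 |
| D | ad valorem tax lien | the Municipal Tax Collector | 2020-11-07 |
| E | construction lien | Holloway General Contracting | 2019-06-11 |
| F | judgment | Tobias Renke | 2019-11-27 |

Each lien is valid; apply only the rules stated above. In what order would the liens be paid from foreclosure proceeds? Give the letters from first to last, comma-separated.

C, E, F, D, B, A

Adjusting effective dates: C was recorded 69 days after the deed, outside the 20-day window, so it keeps its recording date.
As an ad valorem tax lien, D is senior to every other lien.
The other liens, earliest effective date first: E (2019-06-11), F (2019-11-27), C (2019-12-13), B (2020-10-27), A (2021-06-15).
D would otherwise be senior to C, so under the subordination agreement D and C exchange positions.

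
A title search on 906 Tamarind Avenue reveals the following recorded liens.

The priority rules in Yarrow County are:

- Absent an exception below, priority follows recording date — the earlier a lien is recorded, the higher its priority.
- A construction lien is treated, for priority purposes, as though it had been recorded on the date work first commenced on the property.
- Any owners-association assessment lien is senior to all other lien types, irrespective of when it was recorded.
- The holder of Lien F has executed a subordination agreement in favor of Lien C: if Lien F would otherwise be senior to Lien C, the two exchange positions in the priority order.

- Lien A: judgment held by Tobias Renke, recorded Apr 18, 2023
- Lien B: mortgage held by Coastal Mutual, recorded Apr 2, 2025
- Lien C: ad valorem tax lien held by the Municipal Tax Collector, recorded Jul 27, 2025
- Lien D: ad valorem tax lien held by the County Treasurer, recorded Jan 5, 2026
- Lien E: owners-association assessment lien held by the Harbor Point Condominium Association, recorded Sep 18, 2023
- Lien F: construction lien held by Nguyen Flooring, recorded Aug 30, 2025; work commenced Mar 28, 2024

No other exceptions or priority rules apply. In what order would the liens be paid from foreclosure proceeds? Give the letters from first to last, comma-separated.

Effective dates after the stated exceptions: F is treated as recorded Mar 28, 2024, the work-commencement date.
E is an owners-association assessment lien, so it outranks all other liens regardless of date.
Ordering the rest by effective date: A (Apr 18, 2023), F (Mar 28, 2024), B (Apr 2, 2025), C (Jul 27, 2025), D (Jan 5, 2026).
Because F would otherwise rank above C, the subordination swaps them.

E, A, C, B, F, D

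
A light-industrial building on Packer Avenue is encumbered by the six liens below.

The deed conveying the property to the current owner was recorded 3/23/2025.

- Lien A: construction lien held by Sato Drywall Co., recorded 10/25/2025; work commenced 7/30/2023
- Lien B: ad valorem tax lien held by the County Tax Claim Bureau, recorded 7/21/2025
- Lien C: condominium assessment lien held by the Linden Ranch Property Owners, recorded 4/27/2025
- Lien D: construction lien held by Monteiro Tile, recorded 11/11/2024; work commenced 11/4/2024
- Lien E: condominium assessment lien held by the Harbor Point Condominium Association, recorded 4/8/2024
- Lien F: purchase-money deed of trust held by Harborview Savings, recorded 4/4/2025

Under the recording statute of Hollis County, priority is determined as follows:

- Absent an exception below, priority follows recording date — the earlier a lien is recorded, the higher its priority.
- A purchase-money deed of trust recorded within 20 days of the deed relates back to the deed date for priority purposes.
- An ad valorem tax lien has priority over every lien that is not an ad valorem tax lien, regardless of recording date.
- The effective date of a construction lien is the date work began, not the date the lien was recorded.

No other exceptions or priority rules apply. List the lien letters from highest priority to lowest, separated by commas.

B, A, E, D, F, C

Adjusting effective dates: A's effective date is 7/30/2023, when work began; D relates back to 11/4/2024 (work commenced); F was recorded within the 20-day window, so its effective date is the deed date 3/23/2025.
B is an ad valorem tax lien, so it outranks all other liens regardless of date.
The other liens, earliest effective date first: A (7/30/2023), E (4/8/2024), D (11/4/2024), F (3/23/2025), C (4/27/2025).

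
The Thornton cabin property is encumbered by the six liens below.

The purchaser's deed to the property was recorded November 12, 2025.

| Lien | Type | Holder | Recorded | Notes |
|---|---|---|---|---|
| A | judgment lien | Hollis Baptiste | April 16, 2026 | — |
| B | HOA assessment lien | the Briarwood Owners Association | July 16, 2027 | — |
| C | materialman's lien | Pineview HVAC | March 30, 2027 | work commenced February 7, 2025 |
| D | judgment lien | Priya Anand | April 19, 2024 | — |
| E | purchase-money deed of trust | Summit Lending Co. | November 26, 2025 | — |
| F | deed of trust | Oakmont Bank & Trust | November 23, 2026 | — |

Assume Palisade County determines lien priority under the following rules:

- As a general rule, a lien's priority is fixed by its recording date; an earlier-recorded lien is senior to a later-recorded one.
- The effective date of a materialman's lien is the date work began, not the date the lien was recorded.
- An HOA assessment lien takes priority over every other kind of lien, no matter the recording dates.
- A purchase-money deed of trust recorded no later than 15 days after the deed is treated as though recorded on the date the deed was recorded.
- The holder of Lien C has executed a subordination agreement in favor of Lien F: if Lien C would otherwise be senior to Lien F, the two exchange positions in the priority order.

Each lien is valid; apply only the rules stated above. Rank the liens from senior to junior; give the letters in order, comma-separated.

B, D, F, E, A, C

Effective dates after the stated exceptions: C is treated as recorded February 7, 2025, the work-commencement date; E relates back to the deed date November 12, 2025.
B is an HOA assessment lien, so it outranks all other liens regardless of date.
Remaining liens by effective date: D (April 19, 2024), C (February 7, 2025), E (November 12, 2025), A (April 16, 2026), F (November 23, 2026).
C is senior to F before the subordination, so the two trade places.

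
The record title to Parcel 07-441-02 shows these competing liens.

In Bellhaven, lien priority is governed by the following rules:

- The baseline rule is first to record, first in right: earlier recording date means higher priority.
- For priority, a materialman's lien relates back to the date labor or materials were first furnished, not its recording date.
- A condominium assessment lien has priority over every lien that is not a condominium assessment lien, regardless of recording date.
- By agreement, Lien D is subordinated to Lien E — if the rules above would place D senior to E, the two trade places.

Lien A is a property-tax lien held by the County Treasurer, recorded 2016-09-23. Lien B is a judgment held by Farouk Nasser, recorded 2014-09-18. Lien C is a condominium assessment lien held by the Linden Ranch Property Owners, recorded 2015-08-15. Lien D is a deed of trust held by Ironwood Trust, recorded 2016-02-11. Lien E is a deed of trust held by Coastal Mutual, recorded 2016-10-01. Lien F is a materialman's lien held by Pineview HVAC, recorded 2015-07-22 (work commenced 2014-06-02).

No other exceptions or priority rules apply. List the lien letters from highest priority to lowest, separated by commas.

Effective dates: F relates back to 2014-06-02 (work commenced).
As a condominium assessment lien, C is senior to every other lien.
Among the remaining liens, by effective date: F (2014-06-02), B (2014-09-18), D (2016-02-11), A (2016-09-23), E (2016-10-01).
The subordination applies — D was senior to E — so D and E swap.

C, F, B, E, A, D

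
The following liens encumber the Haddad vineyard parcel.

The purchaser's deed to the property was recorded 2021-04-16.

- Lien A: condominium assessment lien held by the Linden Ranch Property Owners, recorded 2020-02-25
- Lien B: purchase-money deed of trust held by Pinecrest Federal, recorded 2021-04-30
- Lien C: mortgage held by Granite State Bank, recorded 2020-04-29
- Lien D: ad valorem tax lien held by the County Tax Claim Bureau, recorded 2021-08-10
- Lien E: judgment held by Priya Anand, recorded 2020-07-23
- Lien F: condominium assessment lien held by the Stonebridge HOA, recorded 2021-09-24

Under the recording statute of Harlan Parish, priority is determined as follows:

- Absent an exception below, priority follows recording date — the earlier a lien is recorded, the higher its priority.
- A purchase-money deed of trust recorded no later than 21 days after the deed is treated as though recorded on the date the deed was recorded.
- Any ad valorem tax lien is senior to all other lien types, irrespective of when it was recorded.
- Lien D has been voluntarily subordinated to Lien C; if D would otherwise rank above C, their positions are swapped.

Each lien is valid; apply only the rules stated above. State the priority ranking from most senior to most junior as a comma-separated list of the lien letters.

Effective dates: B relates back to the deed date 2021-04-16.
As an ad valorem tax lien, D is senior to every other lien.
Among the remaining liens, by effective date: A (2020-02-25), C (2020-04-29), E (2020-07-23), B (2021-04-16), F (2021-09-24).
D is senior to C before the subordination, so the two trade places.

C, A, D, E, B, F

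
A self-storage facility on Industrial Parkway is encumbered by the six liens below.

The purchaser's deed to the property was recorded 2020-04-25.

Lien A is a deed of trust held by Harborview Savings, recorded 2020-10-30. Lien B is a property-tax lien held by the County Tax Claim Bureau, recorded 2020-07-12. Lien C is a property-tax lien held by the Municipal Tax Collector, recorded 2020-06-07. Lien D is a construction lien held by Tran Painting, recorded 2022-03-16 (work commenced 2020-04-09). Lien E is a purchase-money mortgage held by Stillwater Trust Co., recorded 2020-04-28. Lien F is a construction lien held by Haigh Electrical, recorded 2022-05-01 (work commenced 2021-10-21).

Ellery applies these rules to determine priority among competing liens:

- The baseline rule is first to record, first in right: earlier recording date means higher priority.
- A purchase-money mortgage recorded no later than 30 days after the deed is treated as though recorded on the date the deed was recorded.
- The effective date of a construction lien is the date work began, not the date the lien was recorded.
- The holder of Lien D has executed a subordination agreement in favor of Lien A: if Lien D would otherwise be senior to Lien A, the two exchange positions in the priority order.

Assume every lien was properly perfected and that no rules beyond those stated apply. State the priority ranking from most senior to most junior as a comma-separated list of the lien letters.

A, E, C, B, D, F

Effective dates: D relates back to 2020-04-09 (work commenced); E was recorded within the 30-day window, so its effective date is the deed date 2020-04-25; F's effective date is 2021-10-21, when work began.
Sorted by effective date: D (2020-04-09), E (2020-04-25), C (2020-06-07), B (2020-07-12), A (2020-10-30), F (2021-10-21).
Because D would otherwise rank above A, the subordination swaps them.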